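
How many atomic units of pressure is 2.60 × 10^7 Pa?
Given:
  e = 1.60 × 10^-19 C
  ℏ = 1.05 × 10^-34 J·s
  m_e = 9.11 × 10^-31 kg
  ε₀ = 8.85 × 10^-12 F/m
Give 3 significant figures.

atomic unit of pressure: P_au = E_h/a₀³ = m_e⁴e¹⁰/((4πε₀)⁵ℏ⁸) = 3.01 × 10^13 Pa.
2.60 × 10^7 / 3.01 × 10^13 = 8.63 × 10^-7

8.63 × 10^-7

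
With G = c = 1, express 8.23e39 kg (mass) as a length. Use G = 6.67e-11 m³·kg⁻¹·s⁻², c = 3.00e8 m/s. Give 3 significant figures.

In G = c = 1 units mass has dimensions of length; the conversion factor is G/c².
8.23e39 kg × (G/c²) = 6.10e12 m

6.10e12 m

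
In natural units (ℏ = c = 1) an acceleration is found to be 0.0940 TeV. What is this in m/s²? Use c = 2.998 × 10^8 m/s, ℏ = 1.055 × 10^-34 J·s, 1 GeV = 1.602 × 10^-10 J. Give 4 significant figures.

4.279 × 10^34 m/s²

Acceleration is [L]/[T]² = c·[E]/ℏ.
1 GeV → c/ℏ × (1 GeV in J) = 4.552 × 10^32 m/s².
Convert the energy scale: 0.0940 TeV = 94 GeV.
Result: 94 × 4.552 × 10^32 = 4.279 × 10^34 m/s².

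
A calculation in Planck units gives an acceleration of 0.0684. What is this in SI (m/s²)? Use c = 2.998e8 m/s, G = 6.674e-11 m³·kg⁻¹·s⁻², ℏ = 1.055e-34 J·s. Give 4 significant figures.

3.803e50 m/s²

One Planck acceleration: a_P = √(c⁷/(ℏG)) = 5.560e51 m/s².
0.0684 × 5.560e51 m/s² = 3.803e50 m/s²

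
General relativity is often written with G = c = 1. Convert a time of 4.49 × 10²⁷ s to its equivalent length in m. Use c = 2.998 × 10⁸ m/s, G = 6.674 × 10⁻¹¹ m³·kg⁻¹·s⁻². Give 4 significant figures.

Time → length via c.
4.49 × 10²⁷ s × (c) = 1.346 × 10³⁶ m

1.346 × 10³⁶ m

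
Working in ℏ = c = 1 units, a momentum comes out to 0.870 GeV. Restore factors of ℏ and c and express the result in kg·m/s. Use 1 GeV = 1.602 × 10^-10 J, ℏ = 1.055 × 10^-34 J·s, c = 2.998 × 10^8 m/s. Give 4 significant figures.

4.649 × 10^-19 kg·m/s

Momentum is [E]/c; divide by c.
1 GeV → 1/c × (1 GeV in J) = 5.344 × 10^-19 kg·m/s.
Result: 0.870 × 5.344 × 10^-19 = 4.649 × 10^-19 kg·m/s.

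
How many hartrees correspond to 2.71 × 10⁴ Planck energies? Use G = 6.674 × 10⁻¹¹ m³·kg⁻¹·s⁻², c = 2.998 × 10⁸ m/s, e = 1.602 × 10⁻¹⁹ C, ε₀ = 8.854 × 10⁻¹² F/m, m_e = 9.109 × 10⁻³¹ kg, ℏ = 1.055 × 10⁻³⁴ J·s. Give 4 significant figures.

Planck energy: E_P = √(ℏc⁵/G) = 1.957 × 10⁹ J
hartree: E_h = m_e e⁴/(4πε₀ℏ)² = 4.354 × 10⁻¹⁸ J
2.71 × 10⁴ × 1.957 × 10⁹ / 4.354 × 10⁻¹⁸ = 1.218 × 10³¹

1.218 × 10³¹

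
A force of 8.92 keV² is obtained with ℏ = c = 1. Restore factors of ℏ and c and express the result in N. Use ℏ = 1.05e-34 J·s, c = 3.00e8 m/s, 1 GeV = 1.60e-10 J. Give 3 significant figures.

7.25e-6 N

Force is [E]/[L] = [E]²/(ℏc); restore (ℏc)⁻¹.
1 GeV² → 1/(ℏc) × (1 GeV in J)² = 8.13e5 N.
Convert the energy scale: 8.92 keV² = 8.92e-12 GeV².
Result: 8.92e-12 × 8.13e5 = 7.25e-6 N.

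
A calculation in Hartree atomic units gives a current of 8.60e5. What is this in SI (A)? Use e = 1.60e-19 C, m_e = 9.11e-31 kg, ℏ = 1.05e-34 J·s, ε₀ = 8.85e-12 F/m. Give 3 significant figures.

5.74e3 A

One atomic unit of electric current: I_au = e E_h/ℏ = m_e e⁵/((4πε₀)²ℏ³) = 6.67e-3 A.
8.60e5 × 6.67e-3 A = 5.74e3 A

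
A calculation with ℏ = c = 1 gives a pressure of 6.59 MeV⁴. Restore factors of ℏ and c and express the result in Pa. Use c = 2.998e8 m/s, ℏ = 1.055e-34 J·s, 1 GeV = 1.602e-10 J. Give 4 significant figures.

Pressure is [E]/[L]³ = [E]⁴/(ℏc)³.
1 GeV⁴ → 1/(ℏc)³ × (1 GeV in J)⁴ = 2.082e37 Pa.
Convert the energy scale: 6.59 MeV⁴ = 6.59e-12 GeV⁴.
Result: 6.59e-12 × 2.082e37 = 1.372e26 Pa.

1.372e26 Pa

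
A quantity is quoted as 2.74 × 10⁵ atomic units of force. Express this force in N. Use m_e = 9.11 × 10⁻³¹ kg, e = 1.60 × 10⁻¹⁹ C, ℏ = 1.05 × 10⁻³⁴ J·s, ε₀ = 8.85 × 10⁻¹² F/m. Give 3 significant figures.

0.0228 N

One atomic unit of force: F_au = E_h/a₀ = m_e²e⁶/((4πε₀)³ℏ⁴) = 8.33 × 10⁻⁸ N.
2.74 × 10⁵ × 8.33 × 10⁻⁸ N = 0.0228 N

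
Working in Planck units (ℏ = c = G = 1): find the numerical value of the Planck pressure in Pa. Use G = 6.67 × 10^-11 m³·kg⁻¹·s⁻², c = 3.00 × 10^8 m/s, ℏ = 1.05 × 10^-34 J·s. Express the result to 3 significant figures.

4.68 × 10^113 Pa

The unique combination of the constants set to 1 with dimensions of pressure is p_P = c⁷/(ℏG²).
  = 2.19 × 10^59 / 4.67 × 10^-55
  = 4.68 × 10^113 Pa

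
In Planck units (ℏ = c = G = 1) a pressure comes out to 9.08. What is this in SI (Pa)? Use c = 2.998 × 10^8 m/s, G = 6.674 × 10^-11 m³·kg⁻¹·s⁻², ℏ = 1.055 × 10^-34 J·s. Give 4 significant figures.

One Planck pressure: p_P = c⁷/(ℏG²) = 4.632 × 10^113 Pa.
9.08 × 4.632 × 10^113 Pa = 4.206 × 10^114 Pa

4.206 × 10^114 Pa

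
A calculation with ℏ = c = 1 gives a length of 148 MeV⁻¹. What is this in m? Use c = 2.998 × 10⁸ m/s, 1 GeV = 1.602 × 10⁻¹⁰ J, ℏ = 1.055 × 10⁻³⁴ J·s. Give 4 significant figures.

A length is [E]⁻¹ in ℏ=c=1; restore one factor of ℏc.
1 GeV⁻¹ → ℏc × (1 GeV in J)⁻¹ = 1.974 × 10⁻¹⁶ m.
Convert the energy scale: 148 MeV⁻¹ = 1.48 × 10⁵ GeV⁻¹.
Result: 1.48 × 10⁵ × 1.974 × 10⁻¹⁶ = 2.922 × 10⁻¹¹ m.

2.922 × 10⁻¹¹ m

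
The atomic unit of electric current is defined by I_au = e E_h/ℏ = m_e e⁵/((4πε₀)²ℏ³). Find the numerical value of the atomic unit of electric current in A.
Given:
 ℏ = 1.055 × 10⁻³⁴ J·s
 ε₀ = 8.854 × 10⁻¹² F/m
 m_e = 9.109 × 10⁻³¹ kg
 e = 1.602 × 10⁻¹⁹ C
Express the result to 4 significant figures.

6.612 × 10⁻³ A

I_au = e E_h/ℏ = m_e e⁵/((4πε₀)²ℏ³)
E_h = 4.354 × 10⁻¹⁸ J
e·E_h/ℏ = 6.612 × 10⁻³ A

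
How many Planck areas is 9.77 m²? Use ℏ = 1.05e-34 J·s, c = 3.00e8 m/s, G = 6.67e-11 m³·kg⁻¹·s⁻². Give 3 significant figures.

3.77e70

Planck area: A_P = ℏG/c³ = 2.59e-70 m².
9.77 / 2.59e-70 = 3.77e70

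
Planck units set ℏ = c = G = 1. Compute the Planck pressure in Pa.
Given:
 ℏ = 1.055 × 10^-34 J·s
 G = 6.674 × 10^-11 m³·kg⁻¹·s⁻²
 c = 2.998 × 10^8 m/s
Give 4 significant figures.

From ℏ = c = G = 1 the pressure scale is p_P = c⁷/(ℏG²).
  = 2.177 × 10^59 / 4.699 × 10^-55
  = 4.632 × 10^113 Pa

4.632 × 10^113 Pa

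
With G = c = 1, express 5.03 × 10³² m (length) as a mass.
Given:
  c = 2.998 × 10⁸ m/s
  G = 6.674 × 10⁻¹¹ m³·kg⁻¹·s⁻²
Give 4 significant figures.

6.774 × 10⁵⁹ kg

Length → mass via c²/G.
5.03 × 10³² m × (c²/G) = 6.774 × 10⁵⁹ kg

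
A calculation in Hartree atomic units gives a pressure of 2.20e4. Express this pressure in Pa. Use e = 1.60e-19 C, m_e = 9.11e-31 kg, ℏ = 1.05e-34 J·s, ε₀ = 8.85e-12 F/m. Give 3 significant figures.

6.63e17 Pa

One atomic unit of pressure: P_au = E_h/a₀³ = m_e⁴e¹⁰/((4πε₀)⁵ℏ⁸) = 3.01e13 Pa.
2.20e4 × 3.01e13 Pa = 6.63e17 Pa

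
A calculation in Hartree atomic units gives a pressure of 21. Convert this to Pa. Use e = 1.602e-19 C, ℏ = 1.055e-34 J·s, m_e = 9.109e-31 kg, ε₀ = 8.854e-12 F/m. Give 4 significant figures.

6.151e14 Pa

One atomic unit of pressure: P_au = E_h/a₀³ = m_e⁴e¹⁰/((4πε₀)⁵ℏ⁸) = 2.929e13 Pa.
21 × 2.929e13 Pa = 6.151e14 Pa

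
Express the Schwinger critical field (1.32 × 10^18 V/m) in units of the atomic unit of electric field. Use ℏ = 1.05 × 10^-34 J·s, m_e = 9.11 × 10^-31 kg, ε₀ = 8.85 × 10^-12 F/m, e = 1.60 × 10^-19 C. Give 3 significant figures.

2.54 × 10^6

atomic unit of electric field: E_au = E_h/(e a₀) = m_e²e⁵/((4πε₀)³ℏ⁴) = 5.20 × 10^11 V/m.
1.32 × 10^18 / 5.20 × 10^11 = 2.54 × 10^6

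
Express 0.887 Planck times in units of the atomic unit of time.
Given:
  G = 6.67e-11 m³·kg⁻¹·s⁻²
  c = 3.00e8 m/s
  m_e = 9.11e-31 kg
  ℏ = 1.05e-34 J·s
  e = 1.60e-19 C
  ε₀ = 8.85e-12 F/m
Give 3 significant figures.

Planck time: t_P = √(ℏG/c⁵) = 5.37e-44 s
atomic unit of time: τ_au = (4πε₀)²ℏ³/(m_e e⁴) = 2.40e-17 s
0.887 × 5.37e-44 / 2.40e-17 = 1.99e-27

1.99e-27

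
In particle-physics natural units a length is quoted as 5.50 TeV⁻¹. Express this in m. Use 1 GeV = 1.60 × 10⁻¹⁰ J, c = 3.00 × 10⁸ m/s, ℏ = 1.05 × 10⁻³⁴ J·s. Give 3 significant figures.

1.08 × 10⁻¹⁸ m

A length is [E]⁻¹ in ℏ=c=1; restore one factor of ℏc.
1 GeV⁻¹ → ℏc × (1 GeV in J)⁻¹ = 1.97 × 10⁻¹⁶ m.
Convert the energy scale: 5.50 TeV⁻¹ = 5.50 × 10⁻³ GeV⁻¹.
Result: 5.50 × 10⁻³ × 1.97 × 10⁻¹⁶ = 1.08 × 10⁻¹⁸ m.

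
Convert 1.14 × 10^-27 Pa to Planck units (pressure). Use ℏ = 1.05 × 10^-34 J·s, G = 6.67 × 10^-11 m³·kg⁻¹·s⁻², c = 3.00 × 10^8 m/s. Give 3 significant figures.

Planck pressure: p_P = c⁷/(ℏG²) = 4.68 × 10^113 Pa.
1.14 × 10^-27 / 4.68 × 10^113 = 2.43 × 10^-141

2.43 × 10^-141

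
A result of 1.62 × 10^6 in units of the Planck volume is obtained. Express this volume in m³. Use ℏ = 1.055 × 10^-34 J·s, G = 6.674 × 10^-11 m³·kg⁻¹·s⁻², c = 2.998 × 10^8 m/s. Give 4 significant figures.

6.843 × 10^-99 m³

One Planck volume: V_P = (ℏG/c³)^(3/2) = 4.224 × 10^-105 m³.
1.62 × 10^6 × 4.224 × 10^-105 m³ = 6.843 × 10^-99 m³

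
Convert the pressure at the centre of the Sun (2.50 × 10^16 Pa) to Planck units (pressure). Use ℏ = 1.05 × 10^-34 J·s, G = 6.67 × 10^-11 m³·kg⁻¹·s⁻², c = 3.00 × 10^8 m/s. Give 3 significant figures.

5.34 × 10^-98

Planck pressure: p_P = c⁷/(ℏG²) = 4.68 × 10^113 Pa.
2.50 × 10^16 / 4.68 × 10^113 = 5.34 × 10^-98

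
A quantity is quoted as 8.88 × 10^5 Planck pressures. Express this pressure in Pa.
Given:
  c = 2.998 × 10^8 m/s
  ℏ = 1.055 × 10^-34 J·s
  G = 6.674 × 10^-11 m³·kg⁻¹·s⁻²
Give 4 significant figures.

One Planck pressure: p_P = c⁷/(ℏG²) = 4.632 × 10^113 Pa.
8.88 × 10^5 × 4.632 × 10^113 Pa = 4.113 × 10^119 Pa

4.113 × 10^119 Pa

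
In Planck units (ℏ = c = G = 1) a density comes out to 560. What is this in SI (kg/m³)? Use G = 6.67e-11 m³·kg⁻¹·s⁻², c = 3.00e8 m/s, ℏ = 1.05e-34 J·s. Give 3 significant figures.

One Planck density: ρ_P = c⁵/(ℏG²) = 5.20e96 kg/m³.
560 × 5.20e96 kg/m³ = 2.91e99 kg/m³

2.91e99 kg/m³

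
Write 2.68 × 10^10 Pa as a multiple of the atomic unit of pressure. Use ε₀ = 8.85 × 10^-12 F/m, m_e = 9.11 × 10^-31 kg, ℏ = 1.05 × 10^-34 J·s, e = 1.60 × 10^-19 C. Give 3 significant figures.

8.89 × 10^-4

atomic unit of pressure: P_au = E_h/a₀³ = m_e⁴e¹⁰/((4πε₀)⁵ℏ⁸) = 3.01 × 10^13 Pa.
2.68 × 10^10 / 3.01 × 10^13 = 8.89 × 10^-4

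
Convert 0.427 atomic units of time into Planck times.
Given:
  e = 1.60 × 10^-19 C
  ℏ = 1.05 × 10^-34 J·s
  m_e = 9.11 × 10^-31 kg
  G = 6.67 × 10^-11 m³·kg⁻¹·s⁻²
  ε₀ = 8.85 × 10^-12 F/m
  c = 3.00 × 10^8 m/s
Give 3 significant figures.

1.91 × 10^26

atomic unit of time: τ_au = (4πε₀)²ℏ³/(m_e e⁴) = 2.40 × 10^-17 s
Planck time: t_P = √(ℏG/c⁵) = 5.37 × 10^-44 s
0.427 × 2.40 × 10^-17 / 5.37 × 10^-44 = 1.91 × 10^26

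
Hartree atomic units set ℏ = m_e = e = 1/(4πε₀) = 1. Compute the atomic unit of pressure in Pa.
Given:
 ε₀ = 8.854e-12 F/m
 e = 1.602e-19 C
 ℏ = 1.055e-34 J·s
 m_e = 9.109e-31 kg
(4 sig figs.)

2.929e13 Pa

Dimensional analysis gives P_au = E_h/a₀³ = m_e⁴e¹⁰/((4πε₀)⁵ℏ⁸).
E_h = 4.354e-18 J
a₀ = 5.297e-11 m
E_h/a₀³ = 2.929e13 Pa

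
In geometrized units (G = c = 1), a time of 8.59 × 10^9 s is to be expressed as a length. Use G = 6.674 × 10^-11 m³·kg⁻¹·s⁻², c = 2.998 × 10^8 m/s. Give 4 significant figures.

2.575 × 10^18 m

Time → length via c.
8.59 × 10^9 s × (c) = 2.575 × 10^18 m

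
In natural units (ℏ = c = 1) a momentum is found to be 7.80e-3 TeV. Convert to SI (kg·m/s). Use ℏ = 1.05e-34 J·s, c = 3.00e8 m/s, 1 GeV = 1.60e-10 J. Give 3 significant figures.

4.16e-18 kg·m/s

Momentum is [E]/c; divide by c.
1 GeV → 1/c × (1 GeV in J) = 5.33e-19 kg·m/s.
Convert the energy scale: 7.80e-3 TeV = 7.80 GeV.
Result: 7.80 × 5.33e-19 = 4.16e-18 kg·m/s.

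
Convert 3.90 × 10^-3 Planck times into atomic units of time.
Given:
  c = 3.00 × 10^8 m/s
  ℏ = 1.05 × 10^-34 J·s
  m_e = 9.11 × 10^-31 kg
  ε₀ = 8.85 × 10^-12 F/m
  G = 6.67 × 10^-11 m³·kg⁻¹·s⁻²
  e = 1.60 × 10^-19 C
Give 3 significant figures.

Planck time: t_P = √(ℏG/c⁵) = 5.37 × 10^-44 s
atomic unit of time: τ_au = (4πε₀)²ℏ³/(m_e e⁴) = 2.40 × 10^-17 s
3.90 × 10^-3 × 5.37 × 10^-44 / 2.40 × 10^-17 = 8.73 × 10^-30

8.73 × 10^-30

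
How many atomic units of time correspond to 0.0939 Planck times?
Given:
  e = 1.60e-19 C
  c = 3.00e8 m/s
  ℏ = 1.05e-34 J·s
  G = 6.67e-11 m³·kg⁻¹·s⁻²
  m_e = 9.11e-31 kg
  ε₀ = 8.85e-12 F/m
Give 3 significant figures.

Planck time: t_P = √(ℏG/c⁵) = 5.37e-44 s
atomic unit of time: τ_au = (4πε₀)²ℏ³/(m_e e⁴) = 2.40e-17 s
0.0939 × 5.37e-44 / 2.40e-17 = 2.10e-28

2.10e-28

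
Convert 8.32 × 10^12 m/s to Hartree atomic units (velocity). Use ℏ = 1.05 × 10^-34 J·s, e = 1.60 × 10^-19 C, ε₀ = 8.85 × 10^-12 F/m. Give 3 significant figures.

3.80 × 10^6

atomic unit of velocity: v_au = e²/(4πε₀ℏ) = 2.19 × 10^6 m/s.
8.32 × 10^12 / 2.19 × 10^6 = 3.80 × 10^6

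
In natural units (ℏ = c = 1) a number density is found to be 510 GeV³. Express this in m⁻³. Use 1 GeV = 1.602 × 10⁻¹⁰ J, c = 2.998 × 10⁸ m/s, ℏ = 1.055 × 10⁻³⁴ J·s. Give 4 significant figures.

6.627 × 10⁴⁹ m⁻³

Number density is [L]⁻³ = [E]³/(ℏc)³.
1 GeV³ → 1/(ℏc)³ × (1 GeV in J)³ = 1.299 × 10⁴⁷ m⁻³.
Result: 510 × 1.299 × 10⁴⁷ = 6.627 × 10⁴⁹ m⁻³.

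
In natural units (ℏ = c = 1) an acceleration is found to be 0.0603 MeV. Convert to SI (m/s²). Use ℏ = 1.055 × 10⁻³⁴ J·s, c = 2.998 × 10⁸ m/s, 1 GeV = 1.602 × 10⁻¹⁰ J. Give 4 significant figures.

Acceleration is [L]/[T]² = c·[E]/ℏ.
1 GeV → c/ℏ × (1 GeV in J) = 4.552 × 10³² m/s².
Convert the energy scale: 0.0603 MeV = 6.03 × 10⁻⁵ GeV.
Result: 6.03 × 10⁻⁵ × 4.552 × 10³² = 2.745 × 10²⁸ m/s².

2.745 × 10²⁸ m/s²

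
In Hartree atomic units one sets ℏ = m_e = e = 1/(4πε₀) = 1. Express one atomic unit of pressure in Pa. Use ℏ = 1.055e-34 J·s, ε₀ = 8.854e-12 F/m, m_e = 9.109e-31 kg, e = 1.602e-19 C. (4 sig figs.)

P_au = E_h/a₀³ = m_e⁴e¹⁰/((4πε₀)⁵ℏ⁸)
E_h = 4.354e-18 J
a₀ = 5.297e-11 m
E_h/a₀³ = 2.929e13 Pa

2.929e13 Pa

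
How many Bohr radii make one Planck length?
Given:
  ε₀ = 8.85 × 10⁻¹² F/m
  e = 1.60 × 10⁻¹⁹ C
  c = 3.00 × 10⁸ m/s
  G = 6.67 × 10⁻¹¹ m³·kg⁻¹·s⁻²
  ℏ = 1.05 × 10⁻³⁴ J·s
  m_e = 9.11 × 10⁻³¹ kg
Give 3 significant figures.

Planck length: ℓ_P = √(ℏG/c³) = 1.61 × 10⁻³⁵ m
Bohr radius: a₀ = 4πε₀ℏ²/(m_e e²) = 5.26 × 10⁻¹¹ m
ratio = 1.61 × 10⁻³⁵ / 5.26 × 10⁻¹¹ = 3.06 × 10⁻²⁵

3.06 × 10⁻²⁵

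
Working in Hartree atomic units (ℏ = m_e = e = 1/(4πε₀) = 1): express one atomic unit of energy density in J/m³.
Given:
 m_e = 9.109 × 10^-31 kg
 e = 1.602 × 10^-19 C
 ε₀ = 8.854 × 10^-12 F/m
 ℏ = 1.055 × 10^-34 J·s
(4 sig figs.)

The unique combination of the constants set to 1 with dimensions of energy density is u_au = E_h/a₀³ = m_e⁴e¹⁰/((4πε₀)⁵ℏ⁸).
E_h = 4.354 × 10^-18 J
a₀ = 5.297 × 10^-11 m
E_h/a₀³ = 2.929 × 10^13 J/m³

2.929 × 10^13 J/m³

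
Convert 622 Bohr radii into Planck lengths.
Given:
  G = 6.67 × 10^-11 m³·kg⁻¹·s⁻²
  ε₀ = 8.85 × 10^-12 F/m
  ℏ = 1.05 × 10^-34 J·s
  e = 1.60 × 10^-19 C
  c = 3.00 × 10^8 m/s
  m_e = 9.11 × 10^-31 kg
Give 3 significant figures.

2.03 × 10^27

Bohr radius: a₀ = 4πε₀ℏ²/(m_e e²) = 5.26 × 10^-11 m
Planck length: ℓ_P = √(ℏG/c³) = 1.61 × 10^-35 m
622 × 5.26 × 10^-11 / 1.61 × 10^-35 = 2.03 × 10^27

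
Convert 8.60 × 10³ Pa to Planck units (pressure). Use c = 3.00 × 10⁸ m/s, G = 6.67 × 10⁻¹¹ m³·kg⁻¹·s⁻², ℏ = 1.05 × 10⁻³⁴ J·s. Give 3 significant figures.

Planck pressure: p_P = c⁷/(ℏG²) = 4.68 × 10¹¹³ Pa.
8.60 × 10³ / 4.68 × 10¹¹³ = 1.84 × 10⁻¹¹⁰

1.84 × 10⁻¹¹⁰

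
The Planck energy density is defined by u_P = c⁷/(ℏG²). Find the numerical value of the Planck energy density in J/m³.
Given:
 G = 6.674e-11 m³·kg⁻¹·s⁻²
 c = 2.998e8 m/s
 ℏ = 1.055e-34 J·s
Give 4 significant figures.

4.632e113 J/m³

u_P = c⁷/(ℏG²)
  = 2.177e59 / 4.699e-55
  = 4.632e113 J/m³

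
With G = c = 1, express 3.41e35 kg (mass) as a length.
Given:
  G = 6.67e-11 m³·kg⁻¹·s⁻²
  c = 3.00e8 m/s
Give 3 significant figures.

In G = c = 1 units mass has dimensions of length; the conversion factor is G/c².
3.41e35 kg × (G/c²) = 2.53e8 m

2.53e8 m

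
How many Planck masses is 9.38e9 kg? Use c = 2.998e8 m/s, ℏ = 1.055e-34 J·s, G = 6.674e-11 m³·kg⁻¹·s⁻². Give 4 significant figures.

4.309e17

Planck mass: m_P = √(ℏc/G) = 2.177e-8 kg.
9.38e9 / 2.177e-8 = 4.309e17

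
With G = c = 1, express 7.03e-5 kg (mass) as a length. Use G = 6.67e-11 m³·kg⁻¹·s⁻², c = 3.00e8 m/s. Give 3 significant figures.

In G = c = 1 units mass has dimensions of length; the conversion factor is G/c².
7.03e-5 kg × (G/c²) = 5.21e-32 m

5.21e-32 m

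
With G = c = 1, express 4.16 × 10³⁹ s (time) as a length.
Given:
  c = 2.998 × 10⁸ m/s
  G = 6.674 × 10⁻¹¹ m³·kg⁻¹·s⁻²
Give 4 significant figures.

Time → length via c.
4.16 × 10³⁹ s × (c) = 1.247 × 10⁴⁸ m

1.247 × 10⁴⁸ m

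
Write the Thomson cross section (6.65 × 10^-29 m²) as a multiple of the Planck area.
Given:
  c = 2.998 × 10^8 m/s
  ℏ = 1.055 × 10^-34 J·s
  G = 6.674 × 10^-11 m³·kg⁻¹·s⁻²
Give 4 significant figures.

2.545 × 10^41

Planck area: A_P = ℏG/c³ = 2.613 × 10^-70 m².
6.65 × 10^-29 / 2.613 × 10^-70 = 2.545 × 10^41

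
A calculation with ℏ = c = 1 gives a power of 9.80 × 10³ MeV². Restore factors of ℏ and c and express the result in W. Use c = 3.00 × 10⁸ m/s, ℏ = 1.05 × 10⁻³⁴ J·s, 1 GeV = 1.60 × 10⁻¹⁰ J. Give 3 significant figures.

2.39 × 10¹² W

Power is [E]/[T] = [E]²/ℏ.
1 GeV² → 1/ℏ × (1 GeV in J)² = 2.44 × 10¹⁴ W.
Convert the energy scale: 9.80 × 10³ MeV² = 9.80 × 10⁻³ GeV².
Result: 9.80 × 10⁻³ × 2.44 × 10¹⁴ = 2.39 × 10¹² W.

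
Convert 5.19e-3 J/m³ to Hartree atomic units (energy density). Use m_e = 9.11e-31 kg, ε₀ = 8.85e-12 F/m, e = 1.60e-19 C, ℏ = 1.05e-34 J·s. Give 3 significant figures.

1.72e-16

atomic unit of energy density: u_au = E_h/a₀³ = m_e⁴e¹⁰/((4πε₀)⁵ℏ⁸) = 3.01e13 J/m³.
5.19e-3 / 3.01e13 = 1.72e-16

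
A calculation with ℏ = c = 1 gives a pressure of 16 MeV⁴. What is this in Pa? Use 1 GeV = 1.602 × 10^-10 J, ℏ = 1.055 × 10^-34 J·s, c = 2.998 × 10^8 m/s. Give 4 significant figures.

3.331 × 10^26 Pa

Pressure is [E]/[L]³ = [E]⁴/(ℏc)³.
1 GeV⁴ → 1/(ℏc)³ × (1 GeV in J)⁴ = 2.082 × 10^37 Pa.
Convert the energy scale: 16 MeV⁴ = 1.60 × 10^-11 GeV⁴.
Result: 1.60 × 10^-11 × 2.082 × 10^37 = 3.331 × 10^26 Pa.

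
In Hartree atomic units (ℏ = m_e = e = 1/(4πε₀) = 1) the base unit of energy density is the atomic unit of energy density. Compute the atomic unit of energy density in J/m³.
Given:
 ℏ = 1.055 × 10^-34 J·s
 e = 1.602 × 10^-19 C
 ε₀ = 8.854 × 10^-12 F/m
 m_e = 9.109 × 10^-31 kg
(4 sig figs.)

2.929 × 10^13 J/m³

u_au = E_h/a₀³ = m_e⁴e¹⁰/((4πε₀)⁵ℏ⁸)
E_h = 4.354 × 10^-18 J
a₀ = 5.297 × 10^-11 m
E_h/a₀³ = 2.929 × 10^13 J/m³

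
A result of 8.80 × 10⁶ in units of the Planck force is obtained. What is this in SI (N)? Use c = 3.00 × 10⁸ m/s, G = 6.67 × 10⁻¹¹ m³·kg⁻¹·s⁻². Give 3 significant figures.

1.07 × 10⁵¹ N

One Planck force: F_P = c⁴/G = 1.21 × 10⁴⁴ N.
8.80 × 10⁶ × 1.21 × 10⁴⁴ N = 1.07 × 10⁵¹ N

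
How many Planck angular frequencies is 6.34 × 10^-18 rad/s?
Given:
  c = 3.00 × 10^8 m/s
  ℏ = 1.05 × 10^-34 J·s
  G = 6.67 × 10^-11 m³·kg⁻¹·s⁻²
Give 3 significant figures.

3.40 × 10^-61

Planck angular frequency: ω_P = √(c⁵/(ℏG)) = 1.86 × 10^43 rad/s.
6.34 × 10^-18 / 1.86 × 10^43 = 3.40 × 10^-61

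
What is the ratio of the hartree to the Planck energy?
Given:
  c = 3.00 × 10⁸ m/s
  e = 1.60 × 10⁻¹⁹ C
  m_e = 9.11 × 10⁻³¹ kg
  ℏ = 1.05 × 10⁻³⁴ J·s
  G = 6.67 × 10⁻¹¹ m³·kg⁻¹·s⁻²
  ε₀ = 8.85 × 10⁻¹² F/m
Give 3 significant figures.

2.24 × 10⁻²⁷

hartree: E_h = m_e e⁴/(4πε₀ℏ)² = 4.38 × 10⁻¹⁸ J
Planck energy: E_P = √(ℏc⁵/G) = 1.96 × 10⁹ J
ratio = 4.38 × 10⁻¹⁸ / 1.96 × 10⁹ = 2.24 × 10⁻²⁷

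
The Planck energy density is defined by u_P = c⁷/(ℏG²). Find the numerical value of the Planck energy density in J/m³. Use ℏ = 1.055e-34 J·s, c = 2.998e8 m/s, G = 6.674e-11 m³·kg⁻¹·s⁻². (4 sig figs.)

u_P = c⁷/(ℏG²)
  = 2.177e59 / 4.699e-55
  = 4.632e113 J/m³

4.632e113 J/m³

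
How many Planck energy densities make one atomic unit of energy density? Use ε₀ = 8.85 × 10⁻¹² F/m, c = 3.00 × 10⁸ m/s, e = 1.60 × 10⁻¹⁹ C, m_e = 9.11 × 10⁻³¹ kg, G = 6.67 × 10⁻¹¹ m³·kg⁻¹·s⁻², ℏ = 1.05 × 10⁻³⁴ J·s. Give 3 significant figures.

atomic unit of energy density: u_au = E_h/a₀³ = m_e⁴e¹⁰/((4πε₀)⁵ℏ⁸) = 3.01 × 10¹³ J/m³
Planck energy density: u_P = c⁷/(ℏG²) = 4.68 × 10¹¹³ J/m³
ratio = 3.01 × 10¹³ / 4.68 × 10¹¹³ = 6.44 × 10⁻¹⁰¹

6.44 × 10⁻¹⁰¹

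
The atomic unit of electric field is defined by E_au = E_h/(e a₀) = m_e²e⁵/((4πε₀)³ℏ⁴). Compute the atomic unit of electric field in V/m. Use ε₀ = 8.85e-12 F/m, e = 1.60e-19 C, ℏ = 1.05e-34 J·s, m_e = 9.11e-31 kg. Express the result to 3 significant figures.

5.20e11 V/m

E_au = E_h/(e a₀) = m_e²e⁵/((4πε₀)³ℏ⁴)
E_h = 4.38e-18 J
a₀ = 5.26e-11 m
E_h/(e·a₀) = 5.20e11 V/m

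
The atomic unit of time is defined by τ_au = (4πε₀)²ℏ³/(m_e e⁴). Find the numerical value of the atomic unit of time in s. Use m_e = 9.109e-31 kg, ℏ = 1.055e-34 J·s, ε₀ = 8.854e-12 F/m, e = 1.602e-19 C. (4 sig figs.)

2.423e-17 s

τ_au = (4πε₀)²ℏ³/(m_e e⁴)
E_h = 4.354e-18 J
ℏ/E_h = 2.423e-17 s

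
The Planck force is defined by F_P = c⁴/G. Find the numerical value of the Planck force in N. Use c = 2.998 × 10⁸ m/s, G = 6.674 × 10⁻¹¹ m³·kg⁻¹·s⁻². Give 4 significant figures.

1.210 × 10⁴⁴ N

F_P = c⁴/G
  = 8.078 × 10³³ / 6.674 × 10⁻¹¹
  = 1.210 × 10⁴⁴ N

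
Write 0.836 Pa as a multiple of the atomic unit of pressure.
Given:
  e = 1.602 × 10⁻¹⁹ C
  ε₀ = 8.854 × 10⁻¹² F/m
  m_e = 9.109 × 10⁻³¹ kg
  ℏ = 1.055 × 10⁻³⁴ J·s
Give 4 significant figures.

atomic unit of pressure: P_au = E_h/a₀³ = m_e⁴e¹⁰/((4πε₀)⁵ℏ⁸) = 2.929 × 10¹³ Pa.
0.836 / 2.929 × 10¹³ = 2.854 × 10⁻¹⁴

2.854 × 10⁻¹⁴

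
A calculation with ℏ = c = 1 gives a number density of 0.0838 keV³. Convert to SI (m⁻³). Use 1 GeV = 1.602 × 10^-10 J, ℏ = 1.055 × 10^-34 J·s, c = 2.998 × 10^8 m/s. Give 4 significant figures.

Number density is [L]⁻³ = [E]³/(ℏc)³.
1 GeV³ → 1/(ℏc)³ × (1 GeV in J)³ = 1.299 × 10^47 m⁻³.
Convert the energy scale: 0.0838 keV³ = 8.38 × 10^-20 GeV³.
Result: 8.38 × 10^-20 × 1.299 × 10^47 = 1.089 × 10^28 m⁻³.

1.089 × 10^28 m⁻³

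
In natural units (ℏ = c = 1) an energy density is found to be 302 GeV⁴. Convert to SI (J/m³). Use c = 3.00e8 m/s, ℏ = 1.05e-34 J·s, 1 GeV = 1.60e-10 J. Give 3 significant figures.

6.33e39 J/m³

[E]/[L]³ = [E]⁴/(ℏc)³; restore (ℏc)⁻³.
1 GeV⁴ → 1/(ℏc)³ × (1 GeV in J)⁴ = 2.10e37 J/m³.
Result: 302 × 2.10e37 = 6.33e39 J/m³.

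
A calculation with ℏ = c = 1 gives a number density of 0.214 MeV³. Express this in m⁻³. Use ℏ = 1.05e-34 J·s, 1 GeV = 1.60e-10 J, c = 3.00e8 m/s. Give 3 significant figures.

Number density is [L]⁻³ = [E]³/(ℏc)³.
1 GeV³ → 1/(ℏc)³ × (1 GeV in J)³ = 1.31e47 m⁻³.
Convert the energy scale: 0.214 MeV³ = 2.14e-10 GeV³.
Result: 2.14e-10 × 1.31e47 = 2.80e37 m⁻³.

2.80e37 m⁻³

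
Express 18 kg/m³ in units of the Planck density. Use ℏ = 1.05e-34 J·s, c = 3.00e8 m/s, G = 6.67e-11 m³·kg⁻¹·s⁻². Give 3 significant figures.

Planck density: ρ_P = c⁵/(ℏG²) = 5.20e96 kg/m³.
18 / 5.20e96 = 3.46e-96

3.46e-96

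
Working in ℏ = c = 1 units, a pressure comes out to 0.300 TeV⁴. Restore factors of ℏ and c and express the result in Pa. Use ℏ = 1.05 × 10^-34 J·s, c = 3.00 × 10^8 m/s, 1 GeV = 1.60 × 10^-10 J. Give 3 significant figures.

Pressure is [E]/[L]³ = [E]⁴/(ℏc)³.
1 GeV⁴ → 1/(ℏc)³ × (1 GeV in J)⁴ = 2.10 × 10^37 Pa.
Convert the energy scale: 0.300 TeV⁴ = 3.00 × 10^11 GeV⁴.
Result: 3.00 × 10^11 × 2.10 × 10^37 = 6.29 × 10^48 Pa.

6.29 × 10^48 Pa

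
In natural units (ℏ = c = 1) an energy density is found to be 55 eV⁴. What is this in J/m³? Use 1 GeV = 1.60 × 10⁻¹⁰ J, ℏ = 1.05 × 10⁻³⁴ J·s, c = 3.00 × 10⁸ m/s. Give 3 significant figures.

1.15 × 10³ J/m³

[E]/[L]³ = [E]⁴/(ℏc)³; restore (ℏc)⁻³.
1 GeV⁴ → 1/(ℏc)³ × (1 GeV in J)⁴ = 2.10 × 10³⁷ J/m³.
Convert the energy scale: 55 eV⁴ = 5.50 × 10⁻³⁵ GeV⁴.
Result: 5.50 × 10⁻³⁵ × 2.10 × 10³⁷ = 1.15 × 10³ J/m³.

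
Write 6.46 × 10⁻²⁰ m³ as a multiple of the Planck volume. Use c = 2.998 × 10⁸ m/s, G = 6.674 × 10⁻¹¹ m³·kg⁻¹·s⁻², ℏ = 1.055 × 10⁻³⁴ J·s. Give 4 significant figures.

Planck volume: V_P = (ℏG/c³)^(3/2) = 4.224 × 10⁻¹⁰⁵ m³.
6.46 × 10⁻²⁰ / 4.224 × 10⁻¹⁰⁵ = 1.529 × 10⁸⁵

1.529 × 10⁸⁵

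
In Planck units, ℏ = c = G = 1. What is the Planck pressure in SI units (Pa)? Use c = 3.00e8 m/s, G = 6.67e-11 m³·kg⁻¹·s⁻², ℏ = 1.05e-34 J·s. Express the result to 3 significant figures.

4.68e113 Pa

Dimensional analysis gives p_P = c⁷/(ℏG²).
  = 2.19e59 / 4.67e-55
  = 4.68e113 Pa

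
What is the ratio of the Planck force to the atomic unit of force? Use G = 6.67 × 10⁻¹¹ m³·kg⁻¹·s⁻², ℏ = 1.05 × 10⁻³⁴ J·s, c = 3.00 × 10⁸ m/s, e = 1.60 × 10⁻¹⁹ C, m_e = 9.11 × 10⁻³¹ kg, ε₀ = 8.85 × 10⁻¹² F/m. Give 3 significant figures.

1.46 × 10⁵¹

Planck force: F_P = c⁴/G = 1.21 × 10⁴⁴ N
atomic unit of force: F_au = E_h/a₀ = m_e²e⁶/((4πε₀)³ℏ⁴) = 8.33 × 10⁻⁸ N
ratio = 1.21 × 10⁴⁴ / 8.33 × 10⁻⁸ = 1.46 × 10⁵¹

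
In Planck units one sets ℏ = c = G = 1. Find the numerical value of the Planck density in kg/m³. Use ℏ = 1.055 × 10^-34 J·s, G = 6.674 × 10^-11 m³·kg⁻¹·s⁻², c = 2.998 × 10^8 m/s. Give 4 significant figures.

ρ_P = c⁵/(ℏG²)
  = 2.422 × 10^42 / 4.699 × 10^-55
  = 5.154 × 10^96 kg/m³

5.154 × 10^96 kg/m³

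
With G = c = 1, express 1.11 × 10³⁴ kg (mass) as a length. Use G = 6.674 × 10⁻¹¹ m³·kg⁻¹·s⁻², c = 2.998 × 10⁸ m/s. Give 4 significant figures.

8.242 × 10⁶ m

In G = c = 1 units mass has dimensions of length; the conversion factor is G/c².
1.11 × 10³⁴ kg × (G/c²) = 8.242 × 10⁶ m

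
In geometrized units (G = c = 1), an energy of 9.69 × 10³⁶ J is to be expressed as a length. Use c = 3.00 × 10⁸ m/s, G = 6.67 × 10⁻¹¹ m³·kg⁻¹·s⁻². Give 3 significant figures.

7.98 × 10⁻⁸ m

Energy → length via G/c⁴.
9.69 × 10³⁶ J × (G/c⁴) = 7.98 × 10⁻⁸ m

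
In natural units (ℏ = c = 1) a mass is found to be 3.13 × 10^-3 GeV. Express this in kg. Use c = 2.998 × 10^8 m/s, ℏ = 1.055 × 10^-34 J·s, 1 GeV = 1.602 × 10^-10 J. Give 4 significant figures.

Mass is [E]/c²; divide by c².
1 GeV → 1/c² × (1 GeV in J) = 1.782 × 10^-27 kg.
Result: 3.13 × 10^-3 × 1.782 × 10^-27 = 5.579 × 10^-30 kg.

5.579 × 10^-30 kg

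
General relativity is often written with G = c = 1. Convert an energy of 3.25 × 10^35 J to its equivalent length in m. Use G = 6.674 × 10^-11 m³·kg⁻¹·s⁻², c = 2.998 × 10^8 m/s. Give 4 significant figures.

2.685 × 10^-9 m

Energy → length via G/c⁴.
3.25 × 10^35 J × (G/c⁴) = 2.685 × 10^-9 m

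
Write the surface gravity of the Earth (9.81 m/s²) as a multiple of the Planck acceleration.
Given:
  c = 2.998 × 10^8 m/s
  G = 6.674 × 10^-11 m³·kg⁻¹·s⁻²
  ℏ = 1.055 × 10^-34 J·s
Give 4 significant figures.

Planck acceleration: a_P = √(c⁷/(ℏG)) = 5.560 × 10^51 m/s².
9.81 / 5.560 × 10^51 = 1.764 × 10^-51

1.764 × 10^-51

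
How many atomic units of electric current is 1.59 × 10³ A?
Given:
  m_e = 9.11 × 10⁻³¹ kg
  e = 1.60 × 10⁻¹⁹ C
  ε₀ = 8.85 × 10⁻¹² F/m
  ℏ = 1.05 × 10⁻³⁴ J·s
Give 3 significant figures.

atomic unit of electric current: I_au = e E_h/ℏ = m_e e⁵/((4πε₀)²ℏ³) = 6.67 × 10⁻³ A.
1.59 × 10³ / 6.67 × 10⁻³ = 2.38 × 10⁵

2.38 × 10⁵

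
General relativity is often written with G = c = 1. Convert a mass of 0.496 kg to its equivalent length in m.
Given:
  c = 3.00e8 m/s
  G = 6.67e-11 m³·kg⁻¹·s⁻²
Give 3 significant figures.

3.68e-28 m

In G = c = 1 units mass has dimensions of length; the conversion factor is G/c².
0.496 kg × (G/c²) = 3.68e-28 m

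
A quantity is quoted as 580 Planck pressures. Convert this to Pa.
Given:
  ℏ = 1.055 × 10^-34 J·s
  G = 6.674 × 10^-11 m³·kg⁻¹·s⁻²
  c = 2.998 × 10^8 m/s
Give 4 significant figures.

One Planck pressure: p_P = c⁷/(ℏG²) = 4.632 × 10^113 Pa.
580 × 4.632 × 10^113 Pa = 2.687 × 10^116 Pa

2.687 × 10^116 Pa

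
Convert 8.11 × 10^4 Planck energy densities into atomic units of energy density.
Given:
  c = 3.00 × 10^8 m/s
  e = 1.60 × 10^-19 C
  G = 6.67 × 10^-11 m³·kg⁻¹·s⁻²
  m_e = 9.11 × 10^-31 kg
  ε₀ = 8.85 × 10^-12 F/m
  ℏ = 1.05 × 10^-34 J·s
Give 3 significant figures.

1.26 × 10^105

Planck energy density: u_P = c⁷/(ℏG²) = 4.68 × 10^113 J/m³
atomic unit of energy density: u_au = E_h/a₀³ = m_e⁴e¹⁰/((4πε₀)⁵ℏ⁸) = 3.01 × 10^13 J/m³
8.11 × 10^4 × 4.68 × 10^113 / 3.01 × 10^13 = 1.26 × 10^105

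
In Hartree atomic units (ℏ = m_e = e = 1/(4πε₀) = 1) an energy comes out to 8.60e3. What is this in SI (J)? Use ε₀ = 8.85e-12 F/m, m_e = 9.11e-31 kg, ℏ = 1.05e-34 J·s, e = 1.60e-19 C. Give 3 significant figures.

3.77e-14 J

One hartree: E_h = m_e e⁴/(4πε₀ℏ)² = 4.38e-18 J.
8.60e3 × 4.38e-18 J = 3.77e-14 J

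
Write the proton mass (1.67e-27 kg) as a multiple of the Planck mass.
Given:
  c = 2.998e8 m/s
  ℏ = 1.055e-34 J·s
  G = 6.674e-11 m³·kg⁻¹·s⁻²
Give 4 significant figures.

7.671e-20

Planck mass: m_P = √(ℏc/G) = 2.177e-8 kg.
1.67e-27 / 2.177e-8 = 7.671e-20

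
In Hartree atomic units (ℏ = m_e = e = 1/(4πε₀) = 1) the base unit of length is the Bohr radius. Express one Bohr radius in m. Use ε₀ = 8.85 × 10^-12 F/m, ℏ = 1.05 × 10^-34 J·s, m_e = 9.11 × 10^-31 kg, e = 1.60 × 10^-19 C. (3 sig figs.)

a₀ = 4πε₀ℏ²/(m_e e²)
  = 1.23 × 10^-78 / 2.33 × 10^-68
  = 5.26 × 10^-11 m

5.26 × 10^-11 m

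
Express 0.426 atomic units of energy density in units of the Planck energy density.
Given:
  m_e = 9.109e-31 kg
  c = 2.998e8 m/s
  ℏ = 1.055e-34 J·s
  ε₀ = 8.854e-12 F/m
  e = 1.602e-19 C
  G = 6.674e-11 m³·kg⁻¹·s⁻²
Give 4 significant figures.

atomic unit of energy density: u_au = E_h/a₀³ = m_e⁴e¹⁰/((4πε₀)⁵ℏ⁸) = 2.929e13 J/m³
Planck energy density: u_P = c⁷/(ℏG²) = 4.632e113 J/m³
0.426 × 2.929e13 / 4.632e113 = 2.694e-101

2.694e-101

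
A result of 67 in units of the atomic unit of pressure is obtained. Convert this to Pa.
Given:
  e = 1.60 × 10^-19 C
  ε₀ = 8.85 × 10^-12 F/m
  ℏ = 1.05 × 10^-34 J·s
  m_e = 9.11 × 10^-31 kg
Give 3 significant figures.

One atomic unit of pressure: P_au = E_h/a₀³ = m_e⁴e¹⁰/((4πε₀)⁵ℏ⁸) = 3.01 × 10^13 Pa.
67 × 3.01 × 10^13 Pa = 2.02 × 10^15 Pa

2.02 × 10^15 Pa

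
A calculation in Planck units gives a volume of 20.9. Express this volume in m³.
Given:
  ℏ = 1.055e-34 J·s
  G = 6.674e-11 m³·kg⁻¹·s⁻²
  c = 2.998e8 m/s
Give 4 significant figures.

8.828e-104 m³

One Planck volume: V_P = (ℏG/c³)^(3/2) = 4.224e-105 m³.
20.9 × 4.224e-105 m³ = 8.828e-104 m³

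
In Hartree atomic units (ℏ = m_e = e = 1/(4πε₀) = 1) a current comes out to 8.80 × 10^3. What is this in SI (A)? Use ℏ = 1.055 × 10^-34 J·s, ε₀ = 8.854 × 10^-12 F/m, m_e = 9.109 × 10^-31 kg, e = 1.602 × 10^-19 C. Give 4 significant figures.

58.18 A

One atomic unit of electric current: I_au = e E_h/ℏ = m_e e⁵/((4πε₀)²ℏ³) = 6.612 × 10^-3 A.
8.80 × 10^3 × 6.612 × 10^-3 A = 58.18 A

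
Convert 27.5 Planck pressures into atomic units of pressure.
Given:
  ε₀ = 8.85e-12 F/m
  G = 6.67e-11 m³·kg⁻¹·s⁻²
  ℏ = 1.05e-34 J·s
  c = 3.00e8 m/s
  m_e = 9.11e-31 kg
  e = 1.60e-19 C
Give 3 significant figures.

Planck pressure: p_P = c⁷/(ℏG²) = 4.68e113 Pa
atomic unit of pressure: P_au = E_h/a₀³ = m_e⁴e¹⁰/((4πε₀)⁵ℏ⁸) = 3.01e13 Pa
27.5 × 4.68e113 / 3.01e13 = 4.27e101

4.27e101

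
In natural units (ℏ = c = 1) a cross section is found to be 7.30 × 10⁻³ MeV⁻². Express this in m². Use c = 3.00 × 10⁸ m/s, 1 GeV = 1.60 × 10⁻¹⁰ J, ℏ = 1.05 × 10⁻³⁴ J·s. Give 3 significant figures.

2.83 × 10⁻²⁸ m²

Area is [L]² = [E]⁻²·(ℏc)²; restore (ℏc)².
1 GeV⁻² → (ℏc)² × (1 GeV in J)⁻² = 3.88 × 10⁻³² m².
Convert the energy scale: 7.30 × 10⁻³ MeV⁻² = 7.30 × 10³ GeV⁻².
Result: 7.30 × 10³ × 3.88 × 10⁻³² = 2.83 × 10⁻²⁸ m².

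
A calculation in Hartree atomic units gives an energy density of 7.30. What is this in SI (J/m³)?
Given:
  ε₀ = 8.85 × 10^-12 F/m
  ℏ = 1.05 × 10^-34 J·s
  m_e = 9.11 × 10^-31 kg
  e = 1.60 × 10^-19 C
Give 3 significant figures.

One atomic unit of energy density: u_au = E_h/a₀³ = m_e⁴e¹⁰/((4πε₀)⁵ℏ⁸) = 3.01 × 10^13 J/m³.
7.30 × 3.01 × 10^13 J/m³ = 2.20 × 10^14 J/m³

2.20 × 10^14 J/m³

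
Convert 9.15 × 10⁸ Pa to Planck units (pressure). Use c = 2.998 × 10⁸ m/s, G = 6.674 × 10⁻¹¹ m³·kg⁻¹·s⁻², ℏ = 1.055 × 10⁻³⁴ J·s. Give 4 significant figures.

1.975 × 10⁻¹⁰⁵

Planck pressure: p_P = c⁷/(ℏG²) = 4.632 × 10¹¹³ Pa.
9.15 × 10⁸ / 4.632 × 10¹¹³ = 1.975 × 10⁻¹⁰⁵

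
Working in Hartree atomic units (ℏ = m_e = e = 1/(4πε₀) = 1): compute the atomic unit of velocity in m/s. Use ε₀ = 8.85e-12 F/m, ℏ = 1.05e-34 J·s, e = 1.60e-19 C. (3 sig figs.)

Dimensional analysis gives v_au = e²/(4πε₀ℏ).
  = 2.56e-38 / 1.17e-44
  = 2.19e6 m/s

2.19e6 m/s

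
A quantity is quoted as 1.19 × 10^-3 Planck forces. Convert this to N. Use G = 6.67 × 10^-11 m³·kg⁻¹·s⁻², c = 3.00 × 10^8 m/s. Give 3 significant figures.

1.45 × 10^41 N

One Planck force: F_P = c⁴/G = 1.21 × 10^44 N.
1.19 × 10^-3 × 1.21 × 10^44 N = 1.45 × 10^41 N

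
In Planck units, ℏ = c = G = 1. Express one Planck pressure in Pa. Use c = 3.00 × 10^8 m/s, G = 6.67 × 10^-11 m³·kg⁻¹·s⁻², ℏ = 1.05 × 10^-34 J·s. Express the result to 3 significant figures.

4.68 × 10^113 Pa

From ℏ = c = G = 1 the pressure scale is p_P = c⁷/(ℏG²).
  = 2.19 × 10^59 / 4.67 × 10^-55
  = 4.68 × 10^113 Pa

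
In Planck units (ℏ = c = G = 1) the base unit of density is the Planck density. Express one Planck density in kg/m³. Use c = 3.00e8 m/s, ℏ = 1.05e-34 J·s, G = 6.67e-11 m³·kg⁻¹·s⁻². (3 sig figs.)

ρ_P = c⁵/(ℏG²)
  = 2.43e42 / 4.67e-55
  = 5.20e96 kg/m³

5.20e96 kg/m³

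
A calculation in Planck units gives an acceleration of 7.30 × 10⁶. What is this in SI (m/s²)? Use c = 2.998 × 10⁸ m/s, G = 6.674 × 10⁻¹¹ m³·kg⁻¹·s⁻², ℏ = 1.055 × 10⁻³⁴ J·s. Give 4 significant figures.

One Planck acceleration: a_P = √(c⁷/(ℏG)) = 5.560 × 10⁵¹ m/s².
7.30 × 10⁶ × 5.560 × 10⁵¹ m/s² = 4.059 × 10⁵⁸ m/s²

4.059 × 10⁵⁸ m/s²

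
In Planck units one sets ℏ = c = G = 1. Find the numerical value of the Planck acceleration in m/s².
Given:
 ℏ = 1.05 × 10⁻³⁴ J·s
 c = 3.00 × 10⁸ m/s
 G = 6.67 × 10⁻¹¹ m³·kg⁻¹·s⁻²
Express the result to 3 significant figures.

a_P = √(c⁷/(ℏG))
  = √(3.12 × 10¹⁰³)
  = 5.59 × 10⁵¹ m/s²

5.59 × 10⁵¹ m/s²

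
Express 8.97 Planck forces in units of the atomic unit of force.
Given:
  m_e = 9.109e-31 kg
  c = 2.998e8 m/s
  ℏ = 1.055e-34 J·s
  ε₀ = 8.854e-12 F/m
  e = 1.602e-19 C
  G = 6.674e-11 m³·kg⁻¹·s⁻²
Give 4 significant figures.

Planck force: F_P = c⁴/G = 1.210e44 N
atomic unit of force: F_au = E_h/a₀ = m_e²e⁶/((4πε₀)³ℏ⁴) = 8.220e-8 N
8.97 × 1.210e44 / 8.220e-8 = 1.321e52

1.321e52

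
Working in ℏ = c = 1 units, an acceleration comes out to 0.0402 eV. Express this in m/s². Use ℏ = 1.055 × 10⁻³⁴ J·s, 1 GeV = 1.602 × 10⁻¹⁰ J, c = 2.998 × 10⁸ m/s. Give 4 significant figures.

Acceleration is [L]/[T]² = c·[E]/ℏ.
1 GeV → c/ℏ × (1 GeV in J) = 4.552 × 10³² m/s².
Convert the energy scale: 0.0402 eV = 4.02 × 10⁻¹¹ GeV.
Result: 4.02 × 10⁻¹¹ × 4.552 × 10³² = 1.830 × 10²² m/s².

1.830 × 10²² m/s²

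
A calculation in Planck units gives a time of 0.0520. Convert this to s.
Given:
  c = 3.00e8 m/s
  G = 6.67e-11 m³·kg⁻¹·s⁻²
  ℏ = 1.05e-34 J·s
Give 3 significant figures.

2.79e-45 s

One Planck time: t_P = √(ℏG/c⁵) = 5.37e-44 s.
0.0520 × 5.37e-44 s = 2.79e-45 s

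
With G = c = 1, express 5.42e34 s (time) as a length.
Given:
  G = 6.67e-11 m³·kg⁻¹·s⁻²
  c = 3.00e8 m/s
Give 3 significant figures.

1.63e43 m

Time → length via c.
5.42e34 s × (c) = 1.63e43 m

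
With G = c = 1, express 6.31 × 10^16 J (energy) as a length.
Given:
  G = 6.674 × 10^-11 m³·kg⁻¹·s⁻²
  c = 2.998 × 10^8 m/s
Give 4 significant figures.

5.213 × 10^-28 m

Energy → length via G/c⁴.
6.31 × 10^16 J × (G/c⁴) = 5.213 × 10^-28 m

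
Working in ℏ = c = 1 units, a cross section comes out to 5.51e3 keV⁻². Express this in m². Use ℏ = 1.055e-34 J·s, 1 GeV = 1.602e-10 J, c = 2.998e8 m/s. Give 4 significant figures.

2.148e-16 m²

Area is [L]² = [E]⁻²·(ℏc)²; restore (ℏc)².
1 GeV⁻² → (ℏc)² × (1 GeV in J)⁻² = 3.898e-32 m².
Convert the energy scale: 5.51e3 keV⁻² = 5.51e15 GeV⁻².
Result: 5.51e15 × 3.898e-32 = 2.148e-16 m².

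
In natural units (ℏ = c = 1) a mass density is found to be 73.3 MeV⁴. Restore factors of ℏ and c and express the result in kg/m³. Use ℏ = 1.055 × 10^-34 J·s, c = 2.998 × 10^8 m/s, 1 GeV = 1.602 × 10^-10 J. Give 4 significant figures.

1.698 × 10^10 kg/m³

Mass density is [E]/(c²[L]³) = [E]⁴/(ℏ³c⁵).
1 GeV⁴ → 1/(ℏ³c⁵) × (1 GeV in J)⁴ = 2.316 × 10^20 kg/m³.
Convert the energy scale: 73.3 MeV⁴ = 7.33 × 10^-11 GeV⁴.
Result: 7.33 × 10^-11 × 2.316 × 10^20 = 1.698 × 10^10 kg/m³.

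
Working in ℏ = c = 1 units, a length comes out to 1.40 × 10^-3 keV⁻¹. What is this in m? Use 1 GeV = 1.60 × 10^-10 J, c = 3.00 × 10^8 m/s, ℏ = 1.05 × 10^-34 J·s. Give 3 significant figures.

A length is [E]⁻¹ in ℏ=c=1; restore one factor of ℏc.
1 GeV⁻¹ → ℏc × (1 GeV in J)⁻¹ = 1.97 × 10^-16 m.
Convert the energy scale: 1.40 × 10^-3 keV⁻¹ = 1.40 × 10^3 GeV⁻¹.
Result: 1.40 × 10^3 × 1.97 × 10^-16 = 2.76 × 10^-13 m.

2.76 × 10^-13 m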